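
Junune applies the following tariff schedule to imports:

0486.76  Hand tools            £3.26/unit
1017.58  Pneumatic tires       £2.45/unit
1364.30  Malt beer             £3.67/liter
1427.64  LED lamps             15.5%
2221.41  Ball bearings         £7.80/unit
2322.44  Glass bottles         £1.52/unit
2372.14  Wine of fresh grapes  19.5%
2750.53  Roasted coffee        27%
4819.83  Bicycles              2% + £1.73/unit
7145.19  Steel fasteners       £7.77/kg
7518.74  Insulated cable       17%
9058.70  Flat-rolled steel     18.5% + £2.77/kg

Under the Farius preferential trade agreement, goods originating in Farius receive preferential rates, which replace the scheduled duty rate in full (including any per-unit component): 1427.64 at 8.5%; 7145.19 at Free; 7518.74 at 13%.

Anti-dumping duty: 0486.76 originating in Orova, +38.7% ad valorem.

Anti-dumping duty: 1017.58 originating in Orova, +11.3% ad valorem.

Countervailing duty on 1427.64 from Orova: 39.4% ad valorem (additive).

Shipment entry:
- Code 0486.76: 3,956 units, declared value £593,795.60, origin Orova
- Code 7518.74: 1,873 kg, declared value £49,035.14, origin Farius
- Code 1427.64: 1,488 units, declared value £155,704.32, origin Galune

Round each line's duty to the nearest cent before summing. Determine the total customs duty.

Line 1 (0486.76, Orova, 3,956 units, £593,795.60):
Base rate for 0486.76 is £3.26/unit.
Additional duty on 0486.76 from Orova: +38.7% ad valorem. Applied ad valorem rate = 38.7%.
Duty = £593,795.60 × 38.7% + 3,956 × £3.26 = £242,695.46.
Line 2 (7518.74, Farius, 1,873 kg, £49,035.14):
Base rate for 7518.74 is 17%.
Origin Farius qualifies under the Junune–Farius agreement and 7518.74 is covered: preferential rate 13% applies instead.
Duty = £49,035.14 × 13% = £6,374.57.
Line 3 (1427.64, Galune, 1,488 units, £155,704.32):
Base rate for 1427.64 is 15.5%.
1427.64 has an FTA preferential rate, but origin Galune is not Farius; base rate stands.
The additional-duty order on 1427.64 targets Orova, not Galune; it does not apply.
Duty = £155,704.32 × 15.5% = £24,134.17.
Total = £242,695.46 + £6,374.57 + £24,134.17 = £273,204.20.

£273,204.20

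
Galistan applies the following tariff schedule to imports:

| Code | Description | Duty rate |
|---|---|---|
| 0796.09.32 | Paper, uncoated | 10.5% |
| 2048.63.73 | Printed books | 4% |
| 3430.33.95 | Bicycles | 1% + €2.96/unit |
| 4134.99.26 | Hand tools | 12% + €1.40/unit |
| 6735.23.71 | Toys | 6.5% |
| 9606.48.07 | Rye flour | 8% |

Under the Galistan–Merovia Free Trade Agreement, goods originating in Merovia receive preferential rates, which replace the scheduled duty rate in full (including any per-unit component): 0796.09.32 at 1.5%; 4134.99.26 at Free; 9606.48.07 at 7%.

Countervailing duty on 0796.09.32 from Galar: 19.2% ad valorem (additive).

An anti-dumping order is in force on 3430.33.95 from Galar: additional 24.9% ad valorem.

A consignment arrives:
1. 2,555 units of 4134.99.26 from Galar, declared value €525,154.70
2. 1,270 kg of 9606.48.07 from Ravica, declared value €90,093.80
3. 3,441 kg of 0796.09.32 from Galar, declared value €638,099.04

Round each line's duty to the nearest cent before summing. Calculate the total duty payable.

Line 1 (4134.99.26, Galar, 2,555 units, €525,154.70):
Base rate for 4134.99.26 is 12% + €1.40/unit.
4134.99.26 has an FTA preferential rate, but origin Galar is not Merovia; base rate stands.
Duty = €525,154.70 × 12% + 2,555 × €1.40 = €66,595.56.
Line 2 (9606.48.07, Ravica, 1,270 kg, €90,093.80):
Base rate for 9606.48.07 is 8%.
9606.48.07 has an FTA preferential rate, but origin Ravica is not Merovia; base rate stands.
Duty = €90,093.80 × 8% = €7,207.50.
Line 3 (0796.09.32, Galar, 3,441 kg, €638,099.04):
Base rate for 0796.09.32 is 10.5%.
0796.09.32 has an FTA preferential rate, but origin Galar is not Merovia; base rate stands.
Additional duty on 0796.09.32 from Galar: +19.2%. Applied ad valorem rate: 10.5% + 19.2% = 29.7%.
Duty = €638,099.04 × 29.7% = €189,515.41.
Total = €66,595.56 + €7,207.50 + €189,515.41 = €263,318.47.

€263,318.47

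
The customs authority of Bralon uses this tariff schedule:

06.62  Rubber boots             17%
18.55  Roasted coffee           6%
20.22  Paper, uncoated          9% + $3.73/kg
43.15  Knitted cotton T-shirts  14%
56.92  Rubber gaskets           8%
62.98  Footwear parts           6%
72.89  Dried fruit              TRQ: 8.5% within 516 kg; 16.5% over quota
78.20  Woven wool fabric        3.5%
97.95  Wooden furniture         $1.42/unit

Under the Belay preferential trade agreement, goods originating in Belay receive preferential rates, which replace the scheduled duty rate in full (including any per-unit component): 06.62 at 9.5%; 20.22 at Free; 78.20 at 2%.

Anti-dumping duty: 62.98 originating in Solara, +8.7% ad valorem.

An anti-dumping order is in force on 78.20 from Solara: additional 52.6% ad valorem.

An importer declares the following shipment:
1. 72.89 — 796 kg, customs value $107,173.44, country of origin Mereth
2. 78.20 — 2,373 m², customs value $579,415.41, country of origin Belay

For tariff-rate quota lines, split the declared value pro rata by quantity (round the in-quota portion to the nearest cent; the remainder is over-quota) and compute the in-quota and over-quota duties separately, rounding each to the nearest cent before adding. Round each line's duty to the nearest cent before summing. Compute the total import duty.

Line 1 (72.89, Mereth, 796 kg, $107,173.44):
Code 72.89 is under a tariff-rate quota (threshold 516 kg). In-quota: 516 kg at 8.5%; over-quota: 280 kg at 16.5%.
Pro-rata value split: in-quota = $107,173.44 × 516/796 = $69,474.24; over-quota = $107,173.44 − $69,474.24 = $37,699.20.
In-quota duty = $69,474.24 × 8.5% = $5,905.31. Over-quota duty = $37,699.20 × 16.5% = $6,220.37.
Line duty = $5,905.31 + $6,220.37 = $12,125.68.
Line 2 (78.20, Belay, 2,373 m², $579,415.41):
Base rate for 78.20 is 3.5%.
Origin Belay qualifies under the Bralon–Belay agreement and 78.20 is covered: preferential rate 2% applies instead.
The additional-duty order on 78.20 targets Solara, not Belay; it does not apply.
Duty = $579,415.41 × 2% = $11,588.31.
Total = $12,125.68 + $11,588.31 = $23,713.99.

$23,713.99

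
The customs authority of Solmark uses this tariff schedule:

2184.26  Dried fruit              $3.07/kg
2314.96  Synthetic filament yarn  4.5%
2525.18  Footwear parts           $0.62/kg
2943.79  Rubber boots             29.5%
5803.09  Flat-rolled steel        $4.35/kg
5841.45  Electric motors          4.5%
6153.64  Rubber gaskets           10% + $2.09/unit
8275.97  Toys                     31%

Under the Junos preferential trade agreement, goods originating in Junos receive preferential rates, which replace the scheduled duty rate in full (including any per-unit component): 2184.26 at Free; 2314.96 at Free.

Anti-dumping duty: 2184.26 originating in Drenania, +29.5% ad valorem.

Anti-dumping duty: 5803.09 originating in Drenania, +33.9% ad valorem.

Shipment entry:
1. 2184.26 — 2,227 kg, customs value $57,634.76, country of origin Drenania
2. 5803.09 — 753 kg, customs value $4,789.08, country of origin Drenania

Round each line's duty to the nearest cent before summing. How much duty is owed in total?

$28,738.19

Line 1 (2184.26, Drenania, 2,227 kg, $57,634.76):
Base rate for 2184.26 is $3.07/kg.
2184.26 has an FTA preferential rate, but origin Drenania is not Junos; base rate stands.
Additional duty on 2184.26 from Drenania: +29.5% ad valorem. Applied ad valorem rate = 29.5%.
Duty = $57,634.76 × 29.5% + 2,227 × $3.07 = $23,839.14.
Line 2 (5803.09, Drenania, 753 kg, $4,789.08):
Base rate for 5803.09 is $4.35/kg.
Additional duty on 5803.09 from Drenania: +33.9% ad valorem. Applied ad valorem rate = 33.9%.
Duty = $4,789.08 × 33.9% + 753 × $4.35 = $4,899.05.
Total = $23,839.14 + $4,899.05 = $28,738.19.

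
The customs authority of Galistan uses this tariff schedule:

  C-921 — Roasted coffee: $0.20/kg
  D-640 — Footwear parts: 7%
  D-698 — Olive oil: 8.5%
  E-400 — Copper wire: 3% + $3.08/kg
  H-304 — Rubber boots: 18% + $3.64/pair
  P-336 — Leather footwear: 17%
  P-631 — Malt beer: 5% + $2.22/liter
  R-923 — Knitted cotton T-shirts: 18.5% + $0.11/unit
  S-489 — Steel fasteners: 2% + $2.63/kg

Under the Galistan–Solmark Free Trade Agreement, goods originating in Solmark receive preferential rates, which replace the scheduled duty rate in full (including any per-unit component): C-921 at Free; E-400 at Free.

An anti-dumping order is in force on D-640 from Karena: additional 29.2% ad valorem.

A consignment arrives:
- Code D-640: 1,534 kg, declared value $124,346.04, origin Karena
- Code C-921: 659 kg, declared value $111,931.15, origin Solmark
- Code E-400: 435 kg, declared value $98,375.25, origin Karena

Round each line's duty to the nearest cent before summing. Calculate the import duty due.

$49,304.33

Line 1 (D-640, Karena, 1,534 kg, $124,346.04):
Base rate for D-640 is 7%.
Additional duty on D-640 from Karena: +29.2%. Applied ad valorem rate: 7% + 29.2% = 36.2%.
Duty = $124,346.04 × 36.2% = $45,013.27.
Line 2 (C-921, Solmark, 659 kg, $111,931.15):
Base rate for C-921 is $0.20/kg.
Origin Solmark qualifies under the Galistan–Solmark agreement and C-921 is covered: preferential rate Free applies instead.
Duty = $111,931.15 × 0% = $0.00.
Line 3 (E-400, Karena, 435 kg, $98,375.25):
Base rate for E-400 is 3% + $3.08/kg.
E-400 has an FTA preferential rate, but origin Karena is not Solmark; base rate stands.
Duty = $98,375.25 × 3% + 435 × $3.08 = $4,291.06.
Total = $45,013.27 + $0.00 + $4,291.06 = $49,304.33.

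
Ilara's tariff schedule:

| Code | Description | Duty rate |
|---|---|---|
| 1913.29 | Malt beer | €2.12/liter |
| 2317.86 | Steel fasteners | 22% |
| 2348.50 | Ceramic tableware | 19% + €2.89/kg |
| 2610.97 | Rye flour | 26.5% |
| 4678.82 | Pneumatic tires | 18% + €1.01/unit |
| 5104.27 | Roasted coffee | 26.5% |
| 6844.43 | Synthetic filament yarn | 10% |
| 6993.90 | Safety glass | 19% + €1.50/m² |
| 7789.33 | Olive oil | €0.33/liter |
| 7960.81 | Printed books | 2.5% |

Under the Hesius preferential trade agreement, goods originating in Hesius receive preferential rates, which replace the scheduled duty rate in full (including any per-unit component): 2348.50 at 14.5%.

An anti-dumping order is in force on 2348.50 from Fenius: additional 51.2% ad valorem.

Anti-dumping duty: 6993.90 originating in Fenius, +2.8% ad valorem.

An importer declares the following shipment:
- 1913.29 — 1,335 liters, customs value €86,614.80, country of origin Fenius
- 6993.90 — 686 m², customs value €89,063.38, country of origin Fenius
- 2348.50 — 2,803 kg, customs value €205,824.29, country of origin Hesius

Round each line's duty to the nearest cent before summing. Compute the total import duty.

€53,119.54

Line 1 (1913.29, Fenius, 1,335 liters, €86,614.80):
Base rate for 1913.29 is €2.12/liter.
Duty = 1,335 × €2.12 = €2,830.20.
Line 2 (6993.90, Fenius, 686 m², €89,063.38):
Base rate for 6993.90 is 19% + €1.50/m².
Additional duty on 6993.90 from Fenius: +2.8%. Applied ad valorem rate: 19% + 2.8% = 21.8%.
Duty = €89,063.38 × 21.8% + 686 × €1.50 = €20,444.82.
Line 3 (2348.50, Hesius, 2,803 kg, €205,824.29):
Base rate for 2348.50 is 19% + €2.89/kg.
Origin Hesius qualifies under the Ilara–Hesius agreement and 2348.50 is covered: preferential rate 14.5% applies instead.
The additional-duty order on 2348.50 targets Fenius, not Hesius; it does not apply.
Duty = €205,824.29 × 14.5% = €29,844.52.
Total = €2,830.20 + €20,444.82 + €29,844.52 = €53,119.54.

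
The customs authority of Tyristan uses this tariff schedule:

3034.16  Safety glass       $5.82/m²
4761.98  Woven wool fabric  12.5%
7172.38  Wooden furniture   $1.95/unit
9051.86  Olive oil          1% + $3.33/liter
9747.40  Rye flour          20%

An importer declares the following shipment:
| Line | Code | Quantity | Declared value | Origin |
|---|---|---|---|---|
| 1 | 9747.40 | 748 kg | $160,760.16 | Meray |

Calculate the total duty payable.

Line 1 (9747.40, Meray, 748 kg, $160,760.16):
Base rate for 9747.40 is 20%.
Duty = $160,760.16 × 20% = $32,152.03.

$32,152.03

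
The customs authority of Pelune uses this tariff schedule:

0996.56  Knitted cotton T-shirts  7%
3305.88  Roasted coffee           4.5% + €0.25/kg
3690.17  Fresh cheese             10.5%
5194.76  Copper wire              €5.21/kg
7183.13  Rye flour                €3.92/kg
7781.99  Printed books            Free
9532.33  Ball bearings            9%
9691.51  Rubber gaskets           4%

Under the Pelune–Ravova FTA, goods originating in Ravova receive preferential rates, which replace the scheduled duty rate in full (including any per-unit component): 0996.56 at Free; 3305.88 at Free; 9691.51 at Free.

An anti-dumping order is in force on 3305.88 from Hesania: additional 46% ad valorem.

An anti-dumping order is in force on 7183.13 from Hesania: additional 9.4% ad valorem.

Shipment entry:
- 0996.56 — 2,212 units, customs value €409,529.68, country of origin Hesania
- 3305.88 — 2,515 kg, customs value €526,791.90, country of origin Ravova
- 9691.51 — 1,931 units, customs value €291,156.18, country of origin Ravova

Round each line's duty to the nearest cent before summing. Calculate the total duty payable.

Line 1 (0996.56, Hesania, 2,212 units, €409,529.68):
Base rate for 0996.56 is 7%.
0996.56 has an FTA preferential rate, but origin Hesania is not Ravova; base rate stands.
Duty = €409,529.68 × 7% = €28,667.08.
Line 2 (3305.88, Ravova, 2,515 kg, €526,791.90):
Base rate for 3305.88 is 4.5% + €0.25/kg.
Origin Ravova qualifies under the Pelune–Ravova agreement and 3305.88 is covered: preferential rate Free applies instead.
The additional-duty order on 3305.88 targets Hesania, not Ravova; it does not apply.
Duty = €526,791.90 × 0% = €0.00.
Line 3 (9691.51, Ravova, 1,931 units, €291,156.18):
Base rate for 9691.51 is 4%.
Origin Ravova qualifies under the Pelune–Ravova agreement and 9691.51 is covered: preferential rate Free applies instead.
Duty = €291,156.18 × 0% = €0.00.
Total = €28,667.08 + €0.00 + €0.00 = €28,667.08.

€28,667.08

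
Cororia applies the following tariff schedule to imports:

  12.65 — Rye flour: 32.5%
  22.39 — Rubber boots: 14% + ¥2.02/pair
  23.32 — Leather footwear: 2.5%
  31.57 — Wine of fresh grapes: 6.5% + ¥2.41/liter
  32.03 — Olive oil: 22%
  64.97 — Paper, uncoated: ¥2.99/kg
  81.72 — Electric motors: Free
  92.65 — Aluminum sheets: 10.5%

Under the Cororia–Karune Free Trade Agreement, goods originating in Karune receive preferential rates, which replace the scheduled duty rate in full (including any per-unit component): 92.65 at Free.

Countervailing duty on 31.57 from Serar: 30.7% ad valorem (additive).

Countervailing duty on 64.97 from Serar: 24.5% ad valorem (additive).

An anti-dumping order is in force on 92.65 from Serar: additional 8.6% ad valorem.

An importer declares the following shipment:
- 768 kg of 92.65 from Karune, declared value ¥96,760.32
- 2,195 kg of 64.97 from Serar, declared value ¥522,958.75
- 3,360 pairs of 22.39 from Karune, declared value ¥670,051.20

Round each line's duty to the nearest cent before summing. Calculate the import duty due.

¥235,282.31

Line 1 (92.65, Karune, 768 kg, ¥96,760.32):
Base rate for 92.65 is 10.5%.
Origin Karune qualifies under the Cororia–Karune agreement and 92.65 is covered: preferential rate Free applies instead.
The additional-duty order on 92.65 targets Serar, not Karune; it does not apply.
Duty = ¥96,760.32 × 0% = ¥0.00.
Line 2 (64.97, Serar, 2,195 kg, ¥522,958.75):
Base rate for 64.97 is ¥2.99/kg.
Additional duty on 64.97 from Serar: +24.5% ad valorem. Applied ad valorem rate = 24.5%.
Duty = ¥522,958.75 × 24.5% + 2,195 × ¥2.99 = ¥134,687.94.
Line 3 (22.39, Karune, 3,360 pairs, ¥670,051.20):
Base rate for 22.39 is 14% + ¥2.02/pair.
Origin Karune is the FTA partner but 22.39 is not on the preference list; base rate stands.
Duty = ¥670,051.20 × 14% + 3,360 × ¥2.02 = ¥100,594.37.
Total = ¥0.00 + ¥134,687.94 + ¥100,594.37 = ¥235,282.31.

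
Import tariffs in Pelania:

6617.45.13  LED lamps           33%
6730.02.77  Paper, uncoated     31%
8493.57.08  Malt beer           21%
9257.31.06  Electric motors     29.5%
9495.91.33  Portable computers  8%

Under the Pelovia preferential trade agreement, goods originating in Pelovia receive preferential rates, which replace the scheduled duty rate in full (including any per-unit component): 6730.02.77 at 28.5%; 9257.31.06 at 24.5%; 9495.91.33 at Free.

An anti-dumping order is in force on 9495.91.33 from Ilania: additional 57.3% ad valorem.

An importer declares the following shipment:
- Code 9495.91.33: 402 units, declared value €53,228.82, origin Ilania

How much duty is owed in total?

€34,758.42

Line 1 (9495.91.33, Ilania, 402 units, €53,228.82):
Base rate for 9495.91.33 is 8%.
9495.91.33 has an FTA preferential rate, but origin Ilania is not Pelovia; base rate stands.
Additional duty on 9495.91.33 from Ilania: +57.3%. Applied ad valorem rate: 8% + 57.3% = 65.3%.
Duty = €53,228.82 × 65.3% = €34,758.42.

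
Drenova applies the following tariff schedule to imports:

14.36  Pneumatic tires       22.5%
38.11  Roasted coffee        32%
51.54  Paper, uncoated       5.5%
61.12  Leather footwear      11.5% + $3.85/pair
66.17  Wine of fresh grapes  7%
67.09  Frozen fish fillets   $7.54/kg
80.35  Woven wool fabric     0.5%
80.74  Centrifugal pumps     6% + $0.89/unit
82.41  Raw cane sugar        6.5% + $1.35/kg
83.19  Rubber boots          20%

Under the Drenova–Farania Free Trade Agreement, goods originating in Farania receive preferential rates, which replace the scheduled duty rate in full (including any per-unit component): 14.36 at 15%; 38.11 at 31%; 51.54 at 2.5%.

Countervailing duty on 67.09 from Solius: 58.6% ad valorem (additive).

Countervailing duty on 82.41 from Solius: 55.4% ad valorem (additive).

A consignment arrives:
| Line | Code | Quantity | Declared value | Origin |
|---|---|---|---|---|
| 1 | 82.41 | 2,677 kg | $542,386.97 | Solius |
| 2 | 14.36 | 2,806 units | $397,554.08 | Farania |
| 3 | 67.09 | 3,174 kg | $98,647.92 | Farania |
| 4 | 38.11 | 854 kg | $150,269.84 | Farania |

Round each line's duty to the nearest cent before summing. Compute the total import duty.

$469,500.20

Line 1 (82.41, Solius, 2,677 kg, $542,386.97):
Base rate for 82.41 is 6.5% + $1.35/kg.
Additional duty on 82.41 from Solius: +55.4%. Applied ad valorem rate: 6.5% + 55.4% = 61.9%.
Duty = $542,386.97 × 61.9% + 2,677 × $1.35 = $339,351.48.
Line 2 (14.36, Farania, 2,806 units, $397,554.08):
Base rate for 14.36 is 22.5%.
Origin Farania qualifies under the Drenova–Farania agreement and 14.36 is covered: preferential rate 15% applies instead.
Duty = $397,554.08 × 15% = $59,633.11.
Line 3 (67.09, Farania, 3,174 kg, $98,647.92):
Base rate for 67.09 is $7.54/kg.
Origin Farania is the FTA partner but 67.09 is not on the preference list; base rate stands.
The additional-duty order on 67.09 targets Solius, not Farania; it does not apply.
Duty = 3,174 × $7.54 = $23,931.96.
Line 4 (38.11, Farania, 854 kg, $150,269.84):
Base rate for 38.11 is 32%.
Origin Farania qualifies under the Drenova–Farania agreement and 38.11 is covered: preferential rate 31% applies instead.
Duty = $150,269.84 × 31% = $46,583.65.
Total = $339,351.48 + $59,633.11 + $23,931.96 + $46,583.65 = $469,500.20.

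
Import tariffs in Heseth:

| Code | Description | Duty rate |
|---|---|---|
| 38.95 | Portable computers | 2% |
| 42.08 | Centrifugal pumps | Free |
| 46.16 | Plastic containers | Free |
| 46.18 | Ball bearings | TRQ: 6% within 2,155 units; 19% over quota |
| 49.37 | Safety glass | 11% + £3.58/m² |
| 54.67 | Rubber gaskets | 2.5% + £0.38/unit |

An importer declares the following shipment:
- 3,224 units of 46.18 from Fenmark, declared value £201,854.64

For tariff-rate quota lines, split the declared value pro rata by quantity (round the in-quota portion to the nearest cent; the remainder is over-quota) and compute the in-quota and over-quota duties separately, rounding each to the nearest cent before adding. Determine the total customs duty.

Line 1 (46.18, Fenmark, 3,224 units, £201,854.64):
Code 46.18 is under a tariff-rate quota (threshold 2,155 units). In-quota: 2,155 units at 6%; over-quota: 1,069 units at 19%.
Pro-rata value split: in-quota = £201,854.64 × 2,155/3,224 = £134,924.55; over-quota = £201,854.64 − £134,924.55 = £66,930.09.
In-quota duty = £134,924.55 × 6% = £8,095.47. Over-quota duty = £66,930.09 × 19% = £12,716.72.
Line duty = £8,095.47 + £12,716.72 = £20,812.19.

£20,812.19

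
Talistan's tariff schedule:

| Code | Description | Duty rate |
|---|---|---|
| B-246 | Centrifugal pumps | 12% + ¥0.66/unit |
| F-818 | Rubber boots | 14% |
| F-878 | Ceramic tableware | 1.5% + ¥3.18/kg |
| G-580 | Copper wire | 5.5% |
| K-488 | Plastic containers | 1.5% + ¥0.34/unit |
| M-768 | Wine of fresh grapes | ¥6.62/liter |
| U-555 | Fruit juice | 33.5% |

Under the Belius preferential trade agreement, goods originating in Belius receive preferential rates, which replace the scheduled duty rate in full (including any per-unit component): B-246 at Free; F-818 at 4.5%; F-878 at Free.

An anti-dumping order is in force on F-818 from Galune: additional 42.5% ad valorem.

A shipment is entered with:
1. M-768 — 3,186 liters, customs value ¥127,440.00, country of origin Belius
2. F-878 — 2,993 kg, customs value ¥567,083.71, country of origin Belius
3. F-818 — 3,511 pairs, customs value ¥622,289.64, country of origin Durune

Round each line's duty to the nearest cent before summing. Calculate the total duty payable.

Line 1 (M-768, Belius, 3,186 liters, ¥127,440.00):
Base rate for M-768 is ¥6.62/liter.
Origin Belius is the FTA partner but M-768 is not on the preference list; base rate stands.
Duty = 3,186 × ¥6.62 = ¥21,091.32.
Line 2 (F-878, Belius, 2,993 kg, ¥567,083.71):
Base rate for F-878 is 1.5% + ¥3.18/kg.
Origin Belius qualifies under the Talistan–Belius agreement and F-878 is covered: preferential rate Free applies instead.
Duty = ¥567,083.71 × 0% = ¥0.00.
Line 3 (F-818, Durune, 3,511 pairs, ¥622,289.64):
Base rate for F-818 is 14%.
F-818 has an FTA preferential rate, but origin Durune is not Belius; base rate stands.
The additional-duty order on F-818 targets Galune, not Durune; it does not apply.
Duty = ¥622,289.64 × 14% = ¥87,120.55.
Total = ¥21,091.32 + ¥0.00 + ¥87,120.55 = ¥108,211.87.

¥108,211.87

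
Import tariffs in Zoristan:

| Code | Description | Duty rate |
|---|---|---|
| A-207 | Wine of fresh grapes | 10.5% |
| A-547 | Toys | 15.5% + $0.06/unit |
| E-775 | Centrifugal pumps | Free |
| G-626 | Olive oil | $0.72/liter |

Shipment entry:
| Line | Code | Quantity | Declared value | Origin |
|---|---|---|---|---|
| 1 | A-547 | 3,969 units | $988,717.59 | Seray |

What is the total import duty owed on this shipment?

Line 1 (A-547, Seray, 3,969 units, $988,717.59):
Base rate for A-547 is 15.5% + $0.06/unit.
Duty = $988,717.59 × 15.5% + 3,969 × $0.06 = $153,489.37.

$153,489.37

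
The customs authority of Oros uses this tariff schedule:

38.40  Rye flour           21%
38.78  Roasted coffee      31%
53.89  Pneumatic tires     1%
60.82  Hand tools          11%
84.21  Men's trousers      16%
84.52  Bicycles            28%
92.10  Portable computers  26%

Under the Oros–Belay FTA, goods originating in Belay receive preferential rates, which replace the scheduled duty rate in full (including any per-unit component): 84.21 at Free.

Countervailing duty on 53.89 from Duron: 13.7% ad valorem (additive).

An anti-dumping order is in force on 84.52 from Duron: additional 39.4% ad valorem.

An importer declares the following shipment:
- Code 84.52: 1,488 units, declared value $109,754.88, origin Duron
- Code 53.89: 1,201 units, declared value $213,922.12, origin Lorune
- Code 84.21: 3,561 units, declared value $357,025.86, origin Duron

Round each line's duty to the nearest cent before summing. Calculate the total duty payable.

Line 1 (84.52, Duron, 1,488 units, $109,754.88):
Base rate for 84.52 is 28%.
Additional duty on 84.52 from Duron: +39.4%. Applied ad valorem rate: 28% + 39.4% = 67.4%.
Duty = $109,754.88 × 67.4% = $73,974.79.
Line 2 (53.89, Lorune, 1,201 units, $213,922.12):
Base rate for 53.89 is 1%.
The additional-duty order on 53.89 targets Duron, not Lorune; it does not apply.
Duty = $213,922.12 × 1% = $2,139.22.
Line 3 (84.21, Duron, 3,561 units, $357,025.86):
Base rate for 84.21 is 16%.
84.21 has an FTA preferential rate, but origin Duron is not Belay; base rate stands.
Duty = $357,025.86 × 16% = $57,124.14.
Total = $73,974.79 + $2,139.22 + $57,124.14 = $133,238.15.

$133,238.15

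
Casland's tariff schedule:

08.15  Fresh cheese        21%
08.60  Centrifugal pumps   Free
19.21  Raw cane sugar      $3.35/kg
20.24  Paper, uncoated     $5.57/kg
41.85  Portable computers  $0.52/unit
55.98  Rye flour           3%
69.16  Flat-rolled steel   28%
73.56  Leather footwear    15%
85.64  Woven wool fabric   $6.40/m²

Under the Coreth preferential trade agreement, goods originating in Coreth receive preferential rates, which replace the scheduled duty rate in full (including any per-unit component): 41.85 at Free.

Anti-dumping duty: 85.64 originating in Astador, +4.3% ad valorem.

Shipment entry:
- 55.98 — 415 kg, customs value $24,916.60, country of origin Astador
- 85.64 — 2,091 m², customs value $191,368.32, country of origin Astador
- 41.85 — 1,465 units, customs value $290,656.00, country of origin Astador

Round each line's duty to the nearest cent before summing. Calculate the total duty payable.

Line 1 (55.98, Astador, 415 kg, $24,916.60):
Base rate for 55.98 is 3%.
Duty = $24,916.60 × 3% = $747.50.
Line 2 (85.64, Astador, 2,091 m², $191,368.32):
Base rate for 85.64 is $6.40/m².
Additional duty on 85.64 from Astador: +4.3% ad valorem. Applied ad valorem rate = 4.3%.
Duty = $191,368.32 × 4.3% + 2,091 × $6.40 = $21,611.24.
Line 3 (41.85, Astador, 1,465 units, $290,656.00):
Base rate for 41.85 is $0.52/unit.
41.85 has an FTA preferential rate, but origin Astador is not Coreth; base rate stands.
Duty = 1,465 × $0.52 = $761.80.
Total = $747.50 + $21,611.24 + $761.80 = $23,120.54.

$23,120.54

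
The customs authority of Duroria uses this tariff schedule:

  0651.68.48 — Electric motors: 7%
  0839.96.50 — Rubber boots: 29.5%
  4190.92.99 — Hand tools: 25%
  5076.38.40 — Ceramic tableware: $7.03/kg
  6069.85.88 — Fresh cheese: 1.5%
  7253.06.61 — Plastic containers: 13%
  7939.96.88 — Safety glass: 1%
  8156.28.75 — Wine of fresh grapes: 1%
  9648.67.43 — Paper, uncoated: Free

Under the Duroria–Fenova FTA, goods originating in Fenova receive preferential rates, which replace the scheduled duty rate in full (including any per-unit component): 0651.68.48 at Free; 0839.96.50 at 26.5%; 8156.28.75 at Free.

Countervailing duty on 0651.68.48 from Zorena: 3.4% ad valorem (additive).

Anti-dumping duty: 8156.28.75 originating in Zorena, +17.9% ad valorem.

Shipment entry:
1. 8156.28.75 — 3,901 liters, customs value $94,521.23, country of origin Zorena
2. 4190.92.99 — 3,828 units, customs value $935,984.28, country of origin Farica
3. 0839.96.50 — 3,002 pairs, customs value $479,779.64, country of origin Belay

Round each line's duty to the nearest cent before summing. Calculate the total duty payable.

Line 1 (8156.28.75, Zorena, 3,901 liters, $94,521.23):
Base rate for 8156.28.75 is 1%.
8156.28.75 has an FTA preferential rate, but origin Zorena is not Fenova; base rate stands.
Additional duty on 8156.28.75 from Zorena: +17.9%. Applied ad valorem rate: 1% + 17.9% = 18.9%.
Duty = $94,521.23 × 18.9% = $17,864.51.
Line 2 (4190.92.99, Farica, 3,828 units, $935,984.28):
Base rate for 4190.92.99 is 25%.
Duty = $935,984.28 × 25% = $233,996.07.
Line 3 (0839.96.50, Belay, 3,002 pairs, $479,779.64):
Base rate for 0839.96.50 is 29.5%.
0839.96.50 has an FTA preferential rate, but origin Belay is not Fenova; base rate stands.
Duty = $479,779.64 × 29.5% = $141,534.99.
Total = $17,864.51 + $233,996.07 + $141,534.99 = $393,395.57.

$393,395.57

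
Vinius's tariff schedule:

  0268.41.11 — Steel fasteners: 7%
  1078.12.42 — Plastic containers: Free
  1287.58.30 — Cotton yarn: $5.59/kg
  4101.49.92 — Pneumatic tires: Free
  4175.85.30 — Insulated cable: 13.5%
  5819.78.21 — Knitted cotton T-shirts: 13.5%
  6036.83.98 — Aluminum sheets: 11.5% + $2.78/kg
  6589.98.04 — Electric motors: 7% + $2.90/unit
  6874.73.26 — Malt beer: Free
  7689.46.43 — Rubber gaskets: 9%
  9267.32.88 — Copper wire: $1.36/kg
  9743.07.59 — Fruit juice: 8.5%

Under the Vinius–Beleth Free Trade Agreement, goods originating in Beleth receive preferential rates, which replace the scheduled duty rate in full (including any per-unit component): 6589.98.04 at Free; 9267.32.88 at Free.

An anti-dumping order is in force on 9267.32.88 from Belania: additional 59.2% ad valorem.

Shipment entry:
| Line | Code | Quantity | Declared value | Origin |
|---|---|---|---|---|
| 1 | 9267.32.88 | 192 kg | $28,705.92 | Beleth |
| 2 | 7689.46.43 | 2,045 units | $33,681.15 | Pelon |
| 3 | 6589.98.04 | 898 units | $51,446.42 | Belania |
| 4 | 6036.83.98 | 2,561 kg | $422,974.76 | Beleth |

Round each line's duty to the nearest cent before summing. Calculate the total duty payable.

$64,998.43

Line 1 (9267.32.88, Beleth, 192 kg, $28,705.92):
Base rate for 9267.32.88 is $1.36/kg.
Origin Beleth qualifies under the Vinius–Beleth agreement and 9267.32.88 is covered: preferential rate Free applies instead.
The additional-duty order on 9267.32.88 targets Belania, not Beleth; it does not apply.
Duty = $28,705.92 × 0% = $0.00.
Line 2 (7689.46.43, Pelon, 2,045 units, $33,681.15):
Base rate for 7689.46.43 is 9%.
Duty = $33,681.15 × 9% = $3,031.30.
Line 3 (6589.98.04, Belania, 898 units, $51,446.42):
Base rate for 6589.98.04 is 7% + $2.90/unit.
6589.98.04 has an FTA preferential rate, but origin Belania is not Beleth; base rate stands.
Duty = $51,446.42 × 7% + 898 × $2.90 = $6,205.45.
Line 4 (6036.83.98, Beleth, 2,561 kg, $422,974.76):
Base rate for 6036.83.98 is 11.5% + $2.78/kg.
Origin Beleth is the FTA partner but 6036.83.98 is not on the preference list; base rate stands.
Duty = $422,974.76 × 11.5% + 2,561 × $2.78 = $55,761.68.
Total = $0.00 + $3,031.30 + $6,205.45 + $55,761.68 = $64,998.43.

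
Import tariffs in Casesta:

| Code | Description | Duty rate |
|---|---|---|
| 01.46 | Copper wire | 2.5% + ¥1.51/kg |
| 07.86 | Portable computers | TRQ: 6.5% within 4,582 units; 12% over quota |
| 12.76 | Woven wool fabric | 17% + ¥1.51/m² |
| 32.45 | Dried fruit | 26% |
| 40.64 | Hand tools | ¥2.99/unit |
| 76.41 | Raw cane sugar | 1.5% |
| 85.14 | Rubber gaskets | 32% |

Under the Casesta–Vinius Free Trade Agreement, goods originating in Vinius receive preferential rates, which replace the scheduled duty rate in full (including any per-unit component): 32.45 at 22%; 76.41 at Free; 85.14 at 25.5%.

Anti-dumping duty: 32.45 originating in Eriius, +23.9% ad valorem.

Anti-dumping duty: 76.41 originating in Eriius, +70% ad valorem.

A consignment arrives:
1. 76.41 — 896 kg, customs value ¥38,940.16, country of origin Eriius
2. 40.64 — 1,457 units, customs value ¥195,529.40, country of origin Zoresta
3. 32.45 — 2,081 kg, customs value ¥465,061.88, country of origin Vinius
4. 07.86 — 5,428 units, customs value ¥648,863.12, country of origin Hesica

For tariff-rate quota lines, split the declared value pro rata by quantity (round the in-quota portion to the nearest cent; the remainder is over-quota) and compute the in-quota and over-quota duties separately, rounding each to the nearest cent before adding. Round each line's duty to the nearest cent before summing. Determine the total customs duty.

Line 1 (76.41, Eriius, 896 kg, ¥38,940.16):
Base rate for 76.41 is 1.5%.
76.41 has an FTA preferential rate, but origin Eriius is not Vinius; base rate stands.
Additional duty on 76.41 from Eriius: +70%. Applied ad valorem rate: 1.5% + 70% = 71.5%.
Duty = ¥38,940.16 × 71.5% = ¥27,842.21.
Line 2 (40.64, Zoresta, 1,457 units, ¥195,529.40):
Base rate for 40.64 is ¥2.99/unit.
Duty = 1,457 × ¥2.99 = ¥4,356.43.
Line 3 (32.45, Vinius, 2,081 kg, ¥465,061.88):
Base rate for 32.45 is 26%.
Origin Vinius qualifies under the Casesta–Vinius agreement and 32.45 is covered: preferential rate 22% applies instead.
The additional-duty order on 32.45 targets Eriius, not Vinius; it does not apply.
Duty = ¥465,061.88 × 22% = ¥102,313.61.
Line 4 (07.86, Hesica, 5,428 units, ¥648,863.12):
Code 07.86 is under a tariff-rate quota (threshold 4,582 units). In-quota: 4,582 units at 6.5%; over-quota: 846 units at 12%.
Pro-rata value split: in-quota = ¥648,863.12 × 4,582/5,428 = ¥547,732.28; over-quota = ¥648,863.12 − ¥547,732.28 = ¥101,130.84.
In-quota duty = ¥547,732.28 × 6.5% = ¥35,602.60. Over-quota duty = ¥101,130.84 × 12% = ¥12,135.70.
Line duty = ¥35,602.60 + ¥12,135.70 = ¥47,738.30.
Total = ¥27,842.21 + ¥4,356.43 + ¥102,313.61 + ¥47,738.30 = ¥182,250.55.

¥182,250.55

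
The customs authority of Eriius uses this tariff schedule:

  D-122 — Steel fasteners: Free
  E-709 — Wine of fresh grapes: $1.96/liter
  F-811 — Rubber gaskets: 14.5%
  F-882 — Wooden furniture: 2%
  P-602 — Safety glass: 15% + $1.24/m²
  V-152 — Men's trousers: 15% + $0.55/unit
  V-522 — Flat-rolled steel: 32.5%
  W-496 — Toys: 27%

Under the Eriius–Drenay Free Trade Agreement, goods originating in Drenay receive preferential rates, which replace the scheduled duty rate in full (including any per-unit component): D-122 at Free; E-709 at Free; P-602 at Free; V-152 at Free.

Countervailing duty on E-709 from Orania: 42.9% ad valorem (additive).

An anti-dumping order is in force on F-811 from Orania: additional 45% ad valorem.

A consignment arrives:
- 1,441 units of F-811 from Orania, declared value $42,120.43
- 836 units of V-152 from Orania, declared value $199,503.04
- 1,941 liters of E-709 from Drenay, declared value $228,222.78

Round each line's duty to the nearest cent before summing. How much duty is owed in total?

$55,446.92

Line 1 (F-811, Orania, 1,441 units, $42,120.43):
Base rate for F-811 is 14.5%.
Additional duty on F-811 from Orania: +45%. Applied ad valorem rate: 14.5% + 45% = 59.5%.
Duty = $42,120.43 × 59.5% = $25,061.66.
Line 2 (V-152, Orania, 836 units, $199,503.04):
Base rate for V-152 is 15% + $0.55/unit.
V-152 has an FTA preferential rate, but origin Orania is not Drenay; base rate stands.
Duty = $199,503.04 × 15% + 836 × $0.55 = $30,385.26.
Line 3 (E-709, Drenay, 1,941 liters, $228,222.78):
Base rate for E-709 is $1.96/liter.
Origin Drenay qualifies under the Eriius–Drenay agreement and E-709 is covered: preferential rate Free applies instead.
The additional-duty order on E-709 targets Orania, not Drenay; it does not apply.
Duty = $228,222.78 × 0% = $0.00.
Total = $25,061.66 + $30,385.26 + $0.00 = $55,446.92.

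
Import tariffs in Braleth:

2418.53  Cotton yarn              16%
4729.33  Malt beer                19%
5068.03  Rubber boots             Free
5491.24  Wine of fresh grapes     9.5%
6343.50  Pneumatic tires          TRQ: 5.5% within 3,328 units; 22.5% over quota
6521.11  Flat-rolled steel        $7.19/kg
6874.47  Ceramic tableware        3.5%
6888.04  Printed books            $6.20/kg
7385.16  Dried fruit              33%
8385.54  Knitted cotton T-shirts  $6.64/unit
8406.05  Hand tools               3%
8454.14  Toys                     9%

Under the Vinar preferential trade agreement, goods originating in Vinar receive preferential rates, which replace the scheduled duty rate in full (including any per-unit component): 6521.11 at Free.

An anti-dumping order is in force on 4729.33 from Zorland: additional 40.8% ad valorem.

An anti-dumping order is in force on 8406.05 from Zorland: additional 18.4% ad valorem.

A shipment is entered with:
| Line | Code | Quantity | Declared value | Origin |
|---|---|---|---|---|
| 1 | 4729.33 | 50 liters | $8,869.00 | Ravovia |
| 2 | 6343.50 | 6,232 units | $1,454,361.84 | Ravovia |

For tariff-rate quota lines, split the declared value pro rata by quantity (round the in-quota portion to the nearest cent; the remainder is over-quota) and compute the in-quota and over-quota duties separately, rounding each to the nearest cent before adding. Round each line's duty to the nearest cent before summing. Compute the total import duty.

$196,885.11

Line 1 (4729.33, Ravovia, 50 liters, $8,869.00):
Base rate for 4729.33 is 19%.
The additional-duty order on 4729.33 targets Zorland, not Ravovia; it does not apply.
Duty = $8,869.00 × 19% = $1,685.11.
Line 2 (6343.50, Ravovia, 6,232 units, $1,454,361.84):
Code 6343.50 is under a tariff-rate quota (threshold 3,328 units). In-quota: 3,328 units at 5.5%; over-quota: 2,904 units at 22.5%.
Pro-rata value split: in-quota = $1,454,361.84 × 3,328/6,232 = $776,655.36; over-quota = $1,454,361.84 − $776,655.36 = $677,706.48.
In-quota duty = $776,655.36 × 5.5% = $42,716.04. Over-quota duty = $677,706.48 × 22.5% = $152,483.96.
Line duty = $42,716.04 + $152,483.96 = $195,200.00.
Total = $1,685.11 + $195,200.00 = $196,885.11.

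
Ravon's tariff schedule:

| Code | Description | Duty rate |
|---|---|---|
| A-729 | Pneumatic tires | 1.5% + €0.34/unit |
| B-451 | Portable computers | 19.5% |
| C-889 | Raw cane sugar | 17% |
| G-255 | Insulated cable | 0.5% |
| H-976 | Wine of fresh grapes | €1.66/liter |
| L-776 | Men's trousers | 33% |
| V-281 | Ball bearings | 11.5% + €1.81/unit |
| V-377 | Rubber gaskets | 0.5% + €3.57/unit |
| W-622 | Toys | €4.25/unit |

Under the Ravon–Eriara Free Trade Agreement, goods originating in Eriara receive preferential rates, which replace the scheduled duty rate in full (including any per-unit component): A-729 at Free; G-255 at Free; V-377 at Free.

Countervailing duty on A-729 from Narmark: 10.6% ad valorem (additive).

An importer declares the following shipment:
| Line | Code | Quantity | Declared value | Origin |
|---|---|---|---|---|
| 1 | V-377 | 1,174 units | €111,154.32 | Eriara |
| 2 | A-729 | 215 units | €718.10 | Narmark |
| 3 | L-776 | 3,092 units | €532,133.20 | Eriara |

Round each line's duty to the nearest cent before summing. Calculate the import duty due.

Line 1 (V-377, Eriara, 1,174 units, €111,154.32):
Base rate for V-377 is 0.5% + €3.57/unit.
Origin Eriara qualifies under the Ravon–Eriara agreement and V-377 is covered: preferential rate Free applies instead.
Duty = €111,154.32 × 0% = €0.00.
Line 2 (A-729, Narmark, 215 units, €718.10):
Base rate for A-729 is 1.5% + €0.34/unit.
A-729 has an FTA preferential rate, but origin Narmark is not Eriara; base rate stands.
Additional duty on A-729 from Narmark: +10.6%. Applied ad valorem rate: 1.5% + 10.6% = 12.1%.
Duty = €718.10 × 12.1% + 215 × €0.34 = €159.99.
Line 3 (L-776, Eriara, 3,092 units, €532,133.20):
Base rate for L-776 is 33%.
Origin Eriara is the FTA partner but L-776 is not on the preference list; base rate stands.
Duty = €532,133.20 × 33% = €175,603.96.
Total = €0.00 + €159.99 + €175,603.96 = €175,763.95.

€175,763.95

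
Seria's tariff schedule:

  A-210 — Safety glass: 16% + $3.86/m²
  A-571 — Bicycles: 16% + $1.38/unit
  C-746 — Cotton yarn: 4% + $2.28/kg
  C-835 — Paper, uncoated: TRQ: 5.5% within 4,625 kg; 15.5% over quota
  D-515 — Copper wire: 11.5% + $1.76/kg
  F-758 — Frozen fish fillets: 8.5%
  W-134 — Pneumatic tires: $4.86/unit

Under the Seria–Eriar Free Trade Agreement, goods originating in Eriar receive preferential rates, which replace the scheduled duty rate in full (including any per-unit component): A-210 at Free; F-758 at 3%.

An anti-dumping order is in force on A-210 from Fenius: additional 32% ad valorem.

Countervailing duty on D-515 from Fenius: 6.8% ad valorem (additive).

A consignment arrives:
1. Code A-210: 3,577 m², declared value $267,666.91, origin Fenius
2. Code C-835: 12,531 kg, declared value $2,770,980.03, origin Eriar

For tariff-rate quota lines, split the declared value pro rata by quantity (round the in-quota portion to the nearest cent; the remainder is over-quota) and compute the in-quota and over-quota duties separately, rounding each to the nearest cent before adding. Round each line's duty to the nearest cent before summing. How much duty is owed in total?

$469,516.62

Line 1 (A-210, Fenius, 3,577 m², $267,666.91):
Base rate for A-210 is 16% + $3.86/m².
A-210 has an FTA preferential rate, but origin Fenius is not Eriar; base rate stands.
Additional duty on A-210 from Fenius: +32%. Applied ad valorem rate: 16% + 32% = 48%.
Duty = $267,666.91 × 48% + 3,577 × $3.86 = $142,287.34.
Line 2 (C-835, Eriar, 12,531 kg, $2,770,980.03):
Code C-835 is under a tariff-rate quota (threshold 4,625 kg). In-quota: 4,625 kg at 5.5%; over-quota: 7,906 kg at 15.5%.
Pro-rata value split: in-quota = $2,770,980.03 × 4,625/12,531 = $1,022,726.25; over-quota = $2,770,980.03 − $1,022,726.25 = $1,748,253.78.
In-quota duty = $1,022,726.25 × 5.5% = $56,249.94. Over-quota duty = $1,748,253.78 × 15.5% = $270,979.34.
Line duty = $56,249.94 + $270,979.34 = $327,229.28.
Total = $142,287.34 + $327,229.28 = $469,516.62.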